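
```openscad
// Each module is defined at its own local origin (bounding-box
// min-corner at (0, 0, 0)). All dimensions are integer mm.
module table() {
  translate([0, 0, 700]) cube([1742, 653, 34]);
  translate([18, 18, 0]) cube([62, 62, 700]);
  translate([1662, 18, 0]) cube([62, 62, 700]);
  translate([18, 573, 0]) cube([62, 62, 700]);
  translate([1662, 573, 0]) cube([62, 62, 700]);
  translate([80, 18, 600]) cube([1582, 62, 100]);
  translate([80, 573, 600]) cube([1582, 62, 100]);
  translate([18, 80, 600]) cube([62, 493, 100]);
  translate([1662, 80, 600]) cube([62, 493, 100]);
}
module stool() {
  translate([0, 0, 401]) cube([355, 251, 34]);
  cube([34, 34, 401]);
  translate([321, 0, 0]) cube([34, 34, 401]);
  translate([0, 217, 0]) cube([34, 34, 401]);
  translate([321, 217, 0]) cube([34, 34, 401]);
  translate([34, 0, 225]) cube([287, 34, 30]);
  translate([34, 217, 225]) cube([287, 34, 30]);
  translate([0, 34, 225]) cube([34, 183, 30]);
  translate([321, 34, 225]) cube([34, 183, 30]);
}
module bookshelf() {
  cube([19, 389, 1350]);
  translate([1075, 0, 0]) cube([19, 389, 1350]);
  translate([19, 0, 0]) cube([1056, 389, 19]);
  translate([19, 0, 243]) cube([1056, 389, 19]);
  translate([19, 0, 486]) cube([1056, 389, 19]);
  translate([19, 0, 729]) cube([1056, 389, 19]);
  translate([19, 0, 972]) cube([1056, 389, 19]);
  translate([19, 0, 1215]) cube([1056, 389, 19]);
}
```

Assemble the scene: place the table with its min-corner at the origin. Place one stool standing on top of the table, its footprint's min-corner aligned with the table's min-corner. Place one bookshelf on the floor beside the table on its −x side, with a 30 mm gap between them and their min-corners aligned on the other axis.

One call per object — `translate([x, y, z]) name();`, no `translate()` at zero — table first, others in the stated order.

table();
translate([0, 0, 734]) stool();
translate([-1124, 0, 0]) bookshelf();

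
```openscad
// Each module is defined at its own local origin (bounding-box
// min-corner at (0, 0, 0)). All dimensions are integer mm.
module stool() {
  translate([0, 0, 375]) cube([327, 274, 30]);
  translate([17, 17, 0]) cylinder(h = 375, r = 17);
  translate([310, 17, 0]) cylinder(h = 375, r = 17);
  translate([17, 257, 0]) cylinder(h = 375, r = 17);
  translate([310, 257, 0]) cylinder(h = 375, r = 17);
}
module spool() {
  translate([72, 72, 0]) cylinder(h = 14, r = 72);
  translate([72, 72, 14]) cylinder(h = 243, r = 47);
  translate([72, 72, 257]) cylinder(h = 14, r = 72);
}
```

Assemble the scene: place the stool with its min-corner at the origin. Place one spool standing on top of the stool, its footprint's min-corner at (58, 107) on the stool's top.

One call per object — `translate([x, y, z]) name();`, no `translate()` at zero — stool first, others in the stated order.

stool();
translate([58, 107, 405]) spool();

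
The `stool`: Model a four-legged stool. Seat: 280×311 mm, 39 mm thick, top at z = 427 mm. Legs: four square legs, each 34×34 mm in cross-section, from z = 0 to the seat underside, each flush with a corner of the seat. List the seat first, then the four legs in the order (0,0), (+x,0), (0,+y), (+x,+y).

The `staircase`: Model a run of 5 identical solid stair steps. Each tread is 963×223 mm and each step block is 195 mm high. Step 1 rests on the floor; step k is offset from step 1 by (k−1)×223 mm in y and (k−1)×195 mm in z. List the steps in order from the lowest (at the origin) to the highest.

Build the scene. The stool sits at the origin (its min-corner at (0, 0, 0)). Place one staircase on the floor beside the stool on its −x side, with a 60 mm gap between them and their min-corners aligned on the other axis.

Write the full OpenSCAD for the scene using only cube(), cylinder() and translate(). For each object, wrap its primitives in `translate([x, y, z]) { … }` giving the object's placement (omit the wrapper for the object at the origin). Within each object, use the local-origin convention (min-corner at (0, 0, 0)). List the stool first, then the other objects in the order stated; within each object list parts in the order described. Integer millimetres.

translate([0, 0, 388]) cube([280, 311, 39]);
cube([34, 34, 388]);
translate([246, 0, 0]) cube([34, 34, 388]);
translate([0, 277, 0]) cube([34, 34, 388]);
translate([246, 277, 0]) cube([34, 34, 388]);
translate([-1023, 0, 0]) {
  cube([963, 223, 195]);
  translate([0, 223, 195]) cube([963, 223, 195]);
  translate([0, 446, 390]) cube([963, 223, 195]);
  translate([0, 669, 585]) cube([963, 223, 195]);
  translate([0, 892, 780]) cube([963, 223, 195]);
}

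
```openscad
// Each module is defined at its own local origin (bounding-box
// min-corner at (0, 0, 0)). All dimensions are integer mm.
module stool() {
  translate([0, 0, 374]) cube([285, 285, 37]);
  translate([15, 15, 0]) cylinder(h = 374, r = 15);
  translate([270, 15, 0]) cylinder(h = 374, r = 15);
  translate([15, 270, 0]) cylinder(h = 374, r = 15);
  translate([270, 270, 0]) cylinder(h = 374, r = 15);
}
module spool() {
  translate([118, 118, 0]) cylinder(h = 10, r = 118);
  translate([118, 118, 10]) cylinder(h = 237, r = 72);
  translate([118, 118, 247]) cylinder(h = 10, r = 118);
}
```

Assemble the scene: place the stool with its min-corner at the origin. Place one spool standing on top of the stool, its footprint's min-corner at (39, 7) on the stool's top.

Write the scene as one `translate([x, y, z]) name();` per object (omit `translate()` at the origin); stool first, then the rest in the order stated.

stool();
translate([39, 7, 411]) spool();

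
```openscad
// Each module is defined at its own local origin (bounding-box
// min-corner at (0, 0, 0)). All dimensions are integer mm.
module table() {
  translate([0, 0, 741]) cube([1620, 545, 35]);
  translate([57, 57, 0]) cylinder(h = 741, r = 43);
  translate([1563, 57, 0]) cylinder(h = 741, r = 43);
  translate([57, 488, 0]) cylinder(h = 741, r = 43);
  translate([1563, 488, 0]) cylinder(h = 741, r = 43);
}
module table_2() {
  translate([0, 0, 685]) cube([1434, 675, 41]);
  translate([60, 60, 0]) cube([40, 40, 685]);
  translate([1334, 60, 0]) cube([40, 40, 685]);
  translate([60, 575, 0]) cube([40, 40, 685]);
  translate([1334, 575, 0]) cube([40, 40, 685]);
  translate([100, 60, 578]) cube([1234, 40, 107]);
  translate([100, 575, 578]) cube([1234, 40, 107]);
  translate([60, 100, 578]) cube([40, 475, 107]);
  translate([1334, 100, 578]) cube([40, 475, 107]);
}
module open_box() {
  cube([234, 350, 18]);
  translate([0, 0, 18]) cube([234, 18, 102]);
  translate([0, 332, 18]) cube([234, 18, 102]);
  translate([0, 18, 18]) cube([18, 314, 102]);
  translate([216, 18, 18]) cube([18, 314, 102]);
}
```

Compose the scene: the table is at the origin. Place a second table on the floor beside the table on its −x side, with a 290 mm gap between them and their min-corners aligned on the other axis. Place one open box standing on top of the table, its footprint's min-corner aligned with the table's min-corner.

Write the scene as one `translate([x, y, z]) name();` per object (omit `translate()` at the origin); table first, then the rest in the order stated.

table();
translate([-1724, 0, 0]) table_2();
translate([0, 0, 776]) open_box();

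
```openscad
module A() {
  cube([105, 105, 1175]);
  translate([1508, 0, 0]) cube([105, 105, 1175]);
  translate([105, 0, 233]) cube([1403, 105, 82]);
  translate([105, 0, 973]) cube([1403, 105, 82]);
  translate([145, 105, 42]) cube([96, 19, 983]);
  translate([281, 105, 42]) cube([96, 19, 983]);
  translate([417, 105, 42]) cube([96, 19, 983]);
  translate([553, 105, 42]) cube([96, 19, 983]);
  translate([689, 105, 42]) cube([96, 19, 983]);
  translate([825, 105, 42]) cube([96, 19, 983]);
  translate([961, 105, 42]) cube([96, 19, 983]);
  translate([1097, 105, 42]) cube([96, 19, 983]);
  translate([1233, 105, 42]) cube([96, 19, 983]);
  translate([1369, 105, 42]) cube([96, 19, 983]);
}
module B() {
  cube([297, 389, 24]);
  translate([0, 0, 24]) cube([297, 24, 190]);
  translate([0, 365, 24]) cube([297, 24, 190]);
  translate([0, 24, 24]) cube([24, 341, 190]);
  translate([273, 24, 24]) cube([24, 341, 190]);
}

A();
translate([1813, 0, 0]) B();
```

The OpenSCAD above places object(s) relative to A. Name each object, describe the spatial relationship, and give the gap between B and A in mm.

A is a fence section. B is an open box. The open box is on the floor beside the fence section on its +x side. The gap between the open box and the fence section is 200 mm.

The open box's nearest face is 200 mm from the fence section's +x face.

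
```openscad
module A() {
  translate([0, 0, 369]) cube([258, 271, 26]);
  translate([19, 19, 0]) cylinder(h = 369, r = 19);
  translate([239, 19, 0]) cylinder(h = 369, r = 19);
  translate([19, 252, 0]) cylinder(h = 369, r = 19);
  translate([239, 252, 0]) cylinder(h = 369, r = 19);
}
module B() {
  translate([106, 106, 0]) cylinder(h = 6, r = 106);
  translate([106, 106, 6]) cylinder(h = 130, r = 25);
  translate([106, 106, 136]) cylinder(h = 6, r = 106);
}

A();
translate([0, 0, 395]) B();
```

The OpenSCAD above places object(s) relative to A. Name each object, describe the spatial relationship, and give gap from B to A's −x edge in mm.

A is a stool. B is a spool. The spool is on top of the stool. The gap from the spool to the stool's −x edge is 0 mm.

The spool's min-x is at 0; the stool's min-x is 0; gap = 0 mm.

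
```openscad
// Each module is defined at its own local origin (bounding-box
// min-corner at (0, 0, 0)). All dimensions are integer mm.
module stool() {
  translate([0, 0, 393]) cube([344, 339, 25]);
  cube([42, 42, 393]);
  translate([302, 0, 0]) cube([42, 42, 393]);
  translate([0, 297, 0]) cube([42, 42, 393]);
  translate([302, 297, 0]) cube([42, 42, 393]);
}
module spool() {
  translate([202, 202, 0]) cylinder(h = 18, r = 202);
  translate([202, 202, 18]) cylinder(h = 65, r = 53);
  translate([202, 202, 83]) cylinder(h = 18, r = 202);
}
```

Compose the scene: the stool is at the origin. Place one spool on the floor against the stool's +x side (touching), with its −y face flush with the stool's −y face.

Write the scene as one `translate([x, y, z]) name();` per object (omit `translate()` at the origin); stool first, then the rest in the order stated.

stool();
translate([344, 0, 0]) spool();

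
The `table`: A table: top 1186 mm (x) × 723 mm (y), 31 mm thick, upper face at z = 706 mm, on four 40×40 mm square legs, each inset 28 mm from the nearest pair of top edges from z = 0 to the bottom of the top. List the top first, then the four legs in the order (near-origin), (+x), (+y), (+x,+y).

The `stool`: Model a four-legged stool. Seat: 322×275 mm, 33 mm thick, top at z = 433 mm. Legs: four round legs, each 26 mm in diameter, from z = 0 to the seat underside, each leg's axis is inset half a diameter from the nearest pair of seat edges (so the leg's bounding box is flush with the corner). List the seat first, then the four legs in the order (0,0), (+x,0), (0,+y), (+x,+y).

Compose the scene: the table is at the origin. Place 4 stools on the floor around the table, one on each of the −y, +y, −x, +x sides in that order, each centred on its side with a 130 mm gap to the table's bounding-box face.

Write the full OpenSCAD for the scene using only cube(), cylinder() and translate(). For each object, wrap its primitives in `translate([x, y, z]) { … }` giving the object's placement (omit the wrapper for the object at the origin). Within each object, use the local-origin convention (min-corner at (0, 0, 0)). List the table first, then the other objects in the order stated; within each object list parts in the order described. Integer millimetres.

translate([0, 0, 675]) cube([1186, 723, 31]);
translate([28, 28, 0]) cube([40, 40, 675]);
translate([1118, 28, 0]) cube([40, 40, 675]);
translate([28, 655, 0]) cube([40, 40, 675]);
translate([1118, 655, 0]) cube([40, 40, 675]);
translate([432, -405, 0]) {
  translate([0, 0, 400]) cube([322, 275, 33]);
  translate([13, 13, 0]) cylinder(h = 400, r = 13);
  translate([309, 13, 0]) cylinder(h = 400, r = 13);
  translate([13, 262, 0]) cylinder(h = 400, r = 13);
  translate([309, 262, 0]) cylinder(h = 400, r = 13);
}
translate([432, 853, 0]) {
  translate([0, 0, 400]) cube([322, 275, 33]);
  translate([13, 13, 0]) cylinder(h = 400, r = 13);
  translate([309, 13, 0]) cylinder(h = 400, r = 13);
  translate([13, 262, 0]) cylinder(h = 400, r = 13);
  translate([309, 262, 0]) cylinder(h = 400, r = 13);
}
translate([-452, 224, 0]) {
  translate([0, 0, 400]) cube([322, 275, 33]);
  translate([13, 13, 0]) cylinder(h = 400, r = 13);
  translate([309, 13, 0]) cylinder(h = 400, r = 13);
  translate([13, 262, 0]) cylinder(h = 400, r = 13);
  translate([309, 262, 0]) cylinder(h = 400, r = 13);
}
translate([1316, 224, 0]) {
  translate([0, 0, 400]) cube([322, 275, 33]);
  translate([13, 13, 0]) cylinder(h = 400, r = 13);
  translate([309, 13, 0]) cylinder(h = 400, r = 13);
  translate([13, 262, 0]) cylinder(h = 400, r = 13);
  translate([309, 262, 0]) cylinder(h = 400, r = 13);
}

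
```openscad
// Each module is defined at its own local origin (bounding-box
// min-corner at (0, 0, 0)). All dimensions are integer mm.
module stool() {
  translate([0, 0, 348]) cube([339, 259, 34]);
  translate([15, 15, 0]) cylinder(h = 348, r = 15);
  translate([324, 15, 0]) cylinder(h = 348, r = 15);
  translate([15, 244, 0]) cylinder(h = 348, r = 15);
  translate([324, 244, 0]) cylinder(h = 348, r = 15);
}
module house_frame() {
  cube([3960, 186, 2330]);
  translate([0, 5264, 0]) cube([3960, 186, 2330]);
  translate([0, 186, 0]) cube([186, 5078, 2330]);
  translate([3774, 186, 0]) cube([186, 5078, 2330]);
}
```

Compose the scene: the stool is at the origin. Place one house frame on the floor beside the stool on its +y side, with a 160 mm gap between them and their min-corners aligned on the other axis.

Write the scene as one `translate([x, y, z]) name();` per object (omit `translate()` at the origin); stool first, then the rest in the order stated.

stool();
translate([0, 419, 0]) house_frame();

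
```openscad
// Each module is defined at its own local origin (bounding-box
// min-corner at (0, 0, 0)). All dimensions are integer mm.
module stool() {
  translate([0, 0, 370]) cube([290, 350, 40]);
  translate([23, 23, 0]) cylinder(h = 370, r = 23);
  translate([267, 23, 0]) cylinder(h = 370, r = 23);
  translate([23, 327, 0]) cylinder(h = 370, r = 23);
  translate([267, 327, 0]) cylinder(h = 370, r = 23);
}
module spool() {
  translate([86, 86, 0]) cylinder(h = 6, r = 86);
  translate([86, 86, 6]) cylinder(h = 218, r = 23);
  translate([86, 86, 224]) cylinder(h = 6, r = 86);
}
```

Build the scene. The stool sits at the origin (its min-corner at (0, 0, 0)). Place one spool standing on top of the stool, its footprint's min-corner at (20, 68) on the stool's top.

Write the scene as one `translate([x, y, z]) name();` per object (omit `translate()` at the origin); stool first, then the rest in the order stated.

stool();
translate([20, 68, 410]) spool();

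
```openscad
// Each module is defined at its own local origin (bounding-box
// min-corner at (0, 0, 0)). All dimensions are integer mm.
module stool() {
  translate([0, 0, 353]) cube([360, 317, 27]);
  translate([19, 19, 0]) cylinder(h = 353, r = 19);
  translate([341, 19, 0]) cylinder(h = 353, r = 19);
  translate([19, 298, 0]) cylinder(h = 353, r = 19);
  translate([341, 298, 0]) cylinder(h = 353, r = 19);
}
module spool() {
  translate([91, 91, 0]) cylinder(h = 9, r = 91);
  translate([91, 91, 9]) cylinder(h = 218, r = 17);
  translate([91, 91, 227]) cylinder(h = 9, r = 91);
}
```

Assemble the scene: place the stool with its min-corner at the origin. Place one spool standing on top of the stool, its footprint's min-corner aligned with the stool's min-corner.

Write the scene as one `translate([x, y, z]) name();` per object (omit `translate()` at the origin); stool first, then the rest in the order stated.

stool();
translate([0, 0, 380]) spool();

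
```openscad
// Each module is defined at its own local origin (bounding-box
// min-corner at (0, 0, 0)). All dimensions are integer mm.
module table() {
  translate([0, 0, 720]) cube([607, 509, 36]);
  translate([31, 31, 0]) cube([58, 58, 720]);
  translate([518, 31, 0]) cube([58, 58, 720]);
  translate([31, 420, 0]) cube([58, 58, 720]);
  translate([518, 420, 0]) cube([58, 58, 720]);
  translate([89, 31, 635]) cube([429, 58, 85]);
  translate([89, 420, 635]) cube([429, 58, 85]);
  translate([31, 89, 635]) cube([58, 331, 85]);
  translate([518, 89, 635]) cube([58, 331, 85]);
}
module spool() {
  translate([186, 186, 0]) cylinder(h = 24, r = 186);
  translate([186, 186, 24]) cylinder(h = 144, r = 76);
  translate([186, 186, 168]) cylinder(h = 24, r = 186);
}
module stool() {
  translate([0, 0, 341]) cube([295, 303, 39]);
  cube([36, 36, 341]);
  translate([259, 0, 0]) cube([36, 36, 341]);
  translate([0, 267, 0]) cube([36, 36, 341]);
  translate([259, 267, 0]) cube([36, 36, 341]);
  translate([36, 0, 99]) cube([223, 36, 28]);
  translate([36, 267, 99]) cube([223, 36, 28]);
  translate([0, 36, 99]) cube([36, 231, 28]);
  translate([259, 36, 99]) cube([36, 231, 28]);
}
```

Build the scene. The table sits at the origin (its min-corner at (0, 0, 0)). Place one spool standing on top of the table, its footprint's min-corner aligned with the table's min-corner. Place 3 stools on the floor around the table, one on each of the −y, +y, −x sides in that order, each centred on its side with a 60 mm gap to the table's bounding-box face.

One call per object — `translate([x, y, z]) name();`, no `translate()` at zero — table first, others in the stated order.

table();
translate([0, 0, 756]) spool();
translate([156, -363, 0]) stool();
translate([156, 569, 0]) stool();
translate([-355, 103, 0]) stool();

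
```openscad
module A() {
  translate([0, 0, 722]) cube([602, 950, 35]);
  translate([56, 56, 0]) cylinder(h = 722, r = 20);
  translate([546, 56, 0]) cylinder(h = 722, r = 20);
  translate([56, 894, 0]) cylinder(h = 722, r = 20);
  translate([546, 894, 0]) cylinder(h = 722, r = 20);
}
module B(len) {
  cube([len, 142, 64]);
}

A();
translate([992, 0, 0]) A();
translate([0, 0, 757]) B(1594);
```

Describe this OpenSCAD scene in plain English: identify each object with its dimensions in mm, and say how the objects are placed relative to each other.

A is a table: top 602 mm (x) × 950 mm (y), 35 mm thick, upper face at z = 757 mm, on four round legs of 40 mm diameter, each leg's bounding box inset 36 mm from the nearest pair of top edges, running from z = 0 to the bottom of the top.

B is a rectangular beam 1594 mm long (x), 142 mm deep (y), 64 mm thick (z).

The beam spans the tops of two tables placed 390 mm apart, resting at z = 757 mm.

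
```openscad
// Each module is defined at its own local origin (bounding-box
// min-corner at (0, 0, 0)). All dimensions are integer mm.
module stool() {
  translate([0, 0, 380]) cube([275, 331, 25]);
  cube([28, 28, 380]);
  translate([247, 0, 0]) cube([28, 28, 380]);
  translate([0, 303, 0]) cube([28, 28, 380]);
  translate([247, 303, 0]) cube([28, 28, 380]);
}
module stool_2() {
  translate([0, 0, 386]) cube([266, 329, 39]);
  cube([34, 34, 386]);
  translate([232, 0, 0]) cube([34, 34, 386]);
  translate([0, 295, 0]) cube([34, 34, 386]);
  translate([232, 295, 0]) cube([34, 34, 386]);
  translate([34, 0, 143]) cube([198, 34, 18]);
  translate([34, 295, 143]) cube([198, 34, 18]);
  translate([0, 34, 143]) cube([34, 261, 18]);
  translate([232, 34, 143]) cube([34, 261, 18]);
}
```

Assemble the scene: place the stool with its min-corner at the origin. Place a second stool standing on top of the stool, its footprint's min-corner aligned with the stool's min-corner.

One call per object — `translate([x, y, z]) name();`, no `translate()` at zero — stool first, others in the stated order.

stool();
translate([0, 0, 405]) stool_2();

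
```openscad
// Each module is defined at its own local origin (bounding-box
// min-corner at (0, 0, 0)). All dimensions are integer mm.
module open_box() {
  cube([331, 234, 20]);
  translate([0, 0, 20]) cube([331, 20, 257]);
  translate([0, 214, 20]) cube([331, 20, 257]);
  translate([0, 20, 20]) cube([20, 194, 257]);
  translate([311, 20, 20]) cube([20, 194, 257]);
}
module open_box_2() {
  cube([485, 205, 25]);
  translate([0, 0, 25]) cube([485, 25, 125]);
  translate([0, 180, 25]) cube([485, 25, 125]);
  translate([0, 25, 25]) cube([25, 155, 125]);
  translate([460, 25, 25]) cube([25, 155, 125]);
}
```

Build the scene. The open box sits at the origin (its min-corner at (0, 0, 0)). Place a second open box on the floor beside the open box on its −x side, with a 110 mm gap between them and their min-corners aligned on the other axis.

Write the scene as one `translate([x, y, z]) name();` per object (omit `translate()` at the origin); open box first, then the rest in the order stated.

open_box();
translate([-595, 0, 0]) open_box_2();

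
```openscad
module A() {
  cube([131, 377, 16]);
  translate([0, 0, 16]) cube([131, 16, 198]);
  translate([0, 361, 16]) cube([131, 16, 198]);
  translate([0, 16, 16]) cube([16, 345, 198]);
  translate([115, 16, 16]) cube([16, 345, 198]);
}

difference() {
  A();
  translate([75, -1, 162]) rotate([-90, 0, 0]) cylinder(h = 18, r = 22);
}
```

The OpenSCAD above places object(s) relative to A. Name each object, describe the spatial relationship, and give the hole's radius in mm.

The subtracted cylinder has r = 22 mm.

A is an open box. The open box has a circular hole through its front wall. The hole's radius is 22 mm.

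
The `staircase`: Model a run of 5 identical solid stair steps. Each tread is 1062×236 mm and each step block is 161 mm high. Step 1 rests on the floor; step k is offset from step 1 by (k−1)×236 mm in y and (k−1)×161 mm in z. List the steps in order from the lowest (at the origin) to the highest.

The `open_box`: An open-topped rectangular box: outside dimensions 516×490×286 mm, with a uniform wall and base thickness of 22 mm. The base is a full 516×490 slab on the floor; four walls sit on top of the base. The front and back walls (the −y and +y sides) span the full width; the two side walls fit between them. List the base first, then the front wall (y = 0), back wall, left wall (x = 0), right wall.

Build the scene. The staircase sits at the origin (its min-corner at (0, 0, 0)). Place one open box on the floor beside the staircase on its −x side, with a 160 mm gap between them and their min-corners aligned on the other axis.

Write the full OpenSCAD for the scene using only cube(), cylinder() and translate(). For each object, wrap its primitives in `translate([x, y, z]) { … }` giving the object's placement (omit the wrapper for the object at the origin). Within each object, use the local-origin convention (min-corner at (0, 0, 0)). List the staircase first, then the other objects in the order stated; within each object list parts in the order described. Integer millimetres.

cube([1062, 236, 161]);
translate([0, 236, 161]) cube([1062, 236, 161]);
translate([0, 472, 322]) cube([1062, 236, 161]);
translate([0, 708, 483]) cube([1062, 236, 161]);
translate([0, 944, 644]) cube([1062, 236, 161]);
translate([-676, 0, 0]) {
  cube([516, 490, 22]);
  translate([0, 0, 22]) cube([516, 22, 264]);
  translate([0, 468, 22]) cube([516, 22, 264]);
  translate([0, 22, 22]) cube([22, 446, 264]);
  translate([494, 22, 22]) cube([22, 446, 264]);
}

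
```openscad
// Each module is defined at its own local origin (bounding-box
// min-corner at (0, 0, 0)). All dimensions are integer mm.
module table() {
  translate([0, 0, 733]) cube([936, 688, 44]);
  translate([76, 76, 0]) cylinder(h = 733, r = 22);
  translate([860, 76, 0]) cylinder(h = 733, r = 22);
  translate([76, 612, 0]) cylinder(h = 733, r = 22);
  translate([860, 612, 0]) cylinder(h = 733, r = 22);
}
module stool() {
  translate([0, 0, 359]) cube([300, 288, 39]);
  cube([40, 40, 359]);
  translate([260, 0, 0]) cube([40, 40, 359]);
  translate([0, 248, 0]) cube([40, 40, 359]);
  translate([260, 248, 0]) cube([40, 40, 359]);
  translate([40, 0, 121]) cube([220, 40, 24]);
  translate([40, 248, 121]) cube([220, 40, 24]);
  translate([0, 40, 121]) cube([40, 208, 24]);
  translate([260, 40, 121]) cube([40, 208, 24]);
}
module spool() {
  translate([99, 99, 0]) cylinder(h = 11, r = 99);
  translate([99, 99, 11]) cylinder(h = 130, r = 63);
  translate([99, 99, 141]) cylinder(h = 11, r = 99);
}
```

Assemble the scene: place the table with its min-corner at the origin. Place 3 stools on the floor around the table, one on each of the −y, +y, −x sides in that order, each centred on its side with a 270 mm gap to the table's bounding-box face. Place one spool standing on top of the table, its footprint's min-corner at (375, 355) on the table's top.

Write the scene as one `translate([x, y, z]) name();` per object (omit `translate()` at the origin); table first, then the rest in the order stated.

table();
translate([318, -558, 0]) stool();
translate([318, 958, 0]) stool();
translate([-570, 200, 0]) stool();
translate([375, 355, 777]) spool();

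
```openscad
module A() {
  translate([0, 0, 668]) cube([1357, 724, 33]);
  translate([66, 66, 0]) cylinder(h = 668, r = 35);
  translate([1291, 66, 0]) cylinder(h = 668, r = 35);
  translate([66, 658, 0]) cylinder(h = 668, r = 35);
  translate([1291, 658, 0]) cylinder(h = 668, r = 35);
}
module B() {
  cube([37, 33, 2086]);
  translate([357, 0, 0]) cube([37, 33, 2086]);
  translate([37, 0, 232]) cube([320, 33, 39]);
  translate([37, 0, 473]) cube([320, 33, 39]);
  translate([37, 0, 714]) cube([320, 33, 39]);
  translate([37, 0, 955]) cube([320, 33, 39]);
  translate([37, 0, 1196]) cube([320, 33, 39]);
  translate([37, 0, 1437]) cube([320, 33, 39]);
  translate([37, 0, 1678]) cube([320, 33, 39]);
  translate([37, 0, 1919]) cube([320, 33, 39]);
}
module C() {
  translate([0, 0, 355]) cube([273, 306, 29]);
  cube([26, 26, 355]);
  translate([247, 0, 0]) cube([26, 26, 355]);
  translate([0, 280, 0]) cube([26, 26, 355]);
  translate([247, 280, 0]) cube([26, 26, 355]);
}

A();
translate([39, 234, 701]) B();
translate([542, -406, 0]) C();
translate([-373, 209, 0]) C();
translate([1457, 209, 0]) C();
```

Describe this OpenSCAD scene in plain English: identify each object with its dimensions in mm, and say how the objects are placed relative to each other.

A is a table: top 1357 mm (x) × 724 mm (y), 33 mm thick, upper face at z = 701 mm, on four round legs of 70 mm diameter, each leg's bounding box inset 31 mm from the nearest pair of top edges, running from z = 0 to the bottom of the top.

B is a straight ladder. Two 37×33 mm vertical rails, 2086 mm tall, stand 394 mm apart (outside-to-outside) with their front faces coplanar on the −y side. 8 rungs, each 33 mm deep and 39 mm tall, span between the inner faces of the rails, front faces flush with the rails. The lowest rung's underside is at z = 232 mm and rungs are spaced 241 mm apart (underside to underside).

C is a four-legged stool. The seat is 273×306 mm, 29 mm thick, top at z = 384 mm. It stands on four square legs, each 26×26 mm in cross-section, from z = 0 to the seat underside, each flush with a corner of the seat.

The ladder is on top of the table. Three stools sit around the table at the −y, −x, +x sides.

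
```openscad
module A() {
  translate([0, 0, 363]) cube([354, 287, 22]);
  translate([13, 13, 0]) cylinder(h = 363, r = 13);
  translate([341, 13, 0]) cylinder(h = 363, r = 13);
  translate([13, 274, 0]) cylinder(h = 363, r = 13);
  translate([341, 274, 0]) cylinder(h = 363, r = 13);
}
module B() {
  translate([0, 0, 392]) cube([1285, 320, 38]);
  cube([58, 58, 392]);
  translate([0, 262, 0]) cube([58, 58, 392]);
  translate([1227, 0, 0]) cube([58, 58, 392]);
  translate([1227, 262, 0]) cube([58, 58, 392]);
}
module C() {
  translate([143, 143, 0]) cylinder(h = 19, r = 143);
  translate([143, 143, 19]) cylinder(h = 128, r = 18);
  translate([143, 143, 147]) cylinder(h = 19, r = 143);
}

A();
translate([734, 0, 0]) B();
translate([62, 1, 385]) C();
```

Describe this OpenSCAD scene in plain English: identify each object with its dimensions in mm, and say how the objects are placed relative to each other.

A is a four-legged stool. The seat is 354×287 mm, 22 mm thick, top at z = 385 mm. It stands on four round legs, each 26 mm in diameter, from z = 0 to the seat underside, each leg's axis is inset half a diameter from the nearest pair of seat edges (so the leg's bounding box is flush with the corner).

B is a long wooden bench with a 1285 mm (x) × 320 mm (y) seat, 38 mm thick, its top surface 430 mm above the floor. Four 58 mm square legs at the seat corners, flush with the edges, run from z = 0 to the seat underside.

C is a spool: two coaxial disc flanges of radius 143 mm and thickness 19 mm, joined by a core cylinder of radius 18 mm and height 128 mm. The lower flange rests on z = 0 and the three cylinders share a vertical axis.

The bench is on the floor beside the stool on its +x side. The spool is on top of the stool.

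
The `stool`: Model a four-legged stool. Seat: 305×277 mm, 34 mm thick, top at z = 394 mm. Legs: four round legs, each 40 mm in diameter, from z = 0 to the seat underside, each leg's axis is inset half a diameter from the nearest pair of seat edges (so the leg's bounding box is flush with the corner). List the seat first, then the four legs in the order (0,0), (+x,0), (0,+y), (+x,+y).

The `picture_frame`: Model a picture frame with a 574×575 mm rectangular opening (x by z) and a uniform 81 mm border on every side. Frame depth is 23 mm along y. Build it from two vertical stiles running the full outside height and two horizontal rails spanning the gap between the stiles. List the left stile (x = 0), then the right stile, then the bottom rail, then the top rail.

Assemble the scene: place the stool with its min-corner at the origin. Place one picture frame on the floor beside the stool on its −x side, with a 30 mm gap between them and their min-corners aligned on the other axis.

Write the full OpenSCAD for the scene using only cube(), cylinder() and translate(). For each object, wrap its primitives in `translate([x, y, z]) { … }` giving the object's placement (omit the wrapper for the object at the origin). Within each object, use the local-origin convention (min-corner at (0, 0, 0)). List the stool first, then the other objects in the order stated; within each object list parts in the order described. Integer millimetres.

translate([0, 0, 360]) cube([305, 277, 34]);
translate([20, 20, 0]) cylinder(h = 360, r = 20);
translate([285, 20, 0]) cylinder(h = 360, r = 20);
translate([20, 257, 0]) cylinder(h = 360, r = 20);
translate([285, 257, 0]) cylinder(h = 360, r = 20);
translate([-766, 0, 0]) {
  cube([81, 23, 737]);
  translate([655, 0, 0]) cube([81, 23, 737]);
  translate([81, 0, 0]) cube([574, 23, 81]);
  translate([81, 0, 656]) cube([574, 23, 81]);
}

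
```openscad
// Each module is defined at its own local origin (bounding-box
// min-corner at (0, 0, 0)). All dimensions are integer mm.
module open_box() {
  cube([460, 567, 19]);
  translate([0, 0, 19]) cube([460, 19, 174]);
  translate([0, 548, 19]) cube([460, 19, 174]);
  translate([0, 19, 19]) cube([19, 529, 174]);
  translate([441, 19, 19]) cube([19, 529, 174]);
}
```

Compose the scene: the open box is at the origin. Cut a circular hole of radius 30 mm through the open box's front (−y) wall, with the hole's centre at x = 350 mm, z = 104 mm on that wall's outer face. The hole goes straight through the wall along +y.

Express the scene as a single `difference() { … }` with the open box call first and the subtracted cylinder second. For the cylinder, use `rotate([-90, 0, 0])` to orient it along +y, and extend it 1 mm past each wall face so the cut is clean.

difference() {
  open_box();
  translate([350, -1, 104]) rotate([-90, 0, 0]) cylinder(h = 21, r = 30);
}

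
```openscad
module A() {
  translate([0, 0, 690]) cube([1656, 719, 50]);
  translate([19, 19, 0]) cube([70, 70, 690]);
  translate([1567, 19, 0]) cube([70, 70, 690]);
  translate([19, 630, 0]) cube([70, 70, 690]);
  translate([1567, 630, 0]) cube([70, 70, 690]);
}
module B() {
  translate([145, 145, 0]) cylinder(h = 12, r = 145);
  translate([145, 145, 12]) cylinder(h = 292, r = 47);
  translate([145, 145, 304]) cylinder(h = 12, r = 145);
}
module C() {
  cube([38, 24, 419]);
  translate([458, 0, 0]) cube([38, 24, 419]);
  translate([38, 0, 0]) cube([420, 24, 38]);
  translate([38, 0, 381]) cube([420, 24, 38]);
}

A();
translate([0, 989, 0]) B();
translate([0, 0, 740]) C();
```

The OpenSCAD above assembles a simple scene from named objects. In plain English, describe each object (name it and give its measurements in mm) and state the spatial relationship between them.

A is a rectangular dining table. The top is 1656×719×50 mm with its upper surface at z = 740 mm. It stands on four 70×70 mm square legs, each inset 19 mm from the nearest pair of top edges, running from the floor to the underside of the top.

B is a spool: two coaxial disc flanges of radius 145 mm and thickness 12 mm, joined by a core cylinder of radius 47 mm and height 292 mm. The lower flange rests on z = 0 and the three cylinders share a vertical axis.

C is a rectangular picture frame lying in the x–z plane (depth along y). The opening is 420 mm wide (x) by 343 mm tall (z), surrounded by a border 38 mm wide on all four sides. The frame is 24 mm deep and is made of two full-height vertical stiles with two horizontal rails fitted between them.

The spool is on the floor beside the table on its +y side. The picture frame is on top of the table.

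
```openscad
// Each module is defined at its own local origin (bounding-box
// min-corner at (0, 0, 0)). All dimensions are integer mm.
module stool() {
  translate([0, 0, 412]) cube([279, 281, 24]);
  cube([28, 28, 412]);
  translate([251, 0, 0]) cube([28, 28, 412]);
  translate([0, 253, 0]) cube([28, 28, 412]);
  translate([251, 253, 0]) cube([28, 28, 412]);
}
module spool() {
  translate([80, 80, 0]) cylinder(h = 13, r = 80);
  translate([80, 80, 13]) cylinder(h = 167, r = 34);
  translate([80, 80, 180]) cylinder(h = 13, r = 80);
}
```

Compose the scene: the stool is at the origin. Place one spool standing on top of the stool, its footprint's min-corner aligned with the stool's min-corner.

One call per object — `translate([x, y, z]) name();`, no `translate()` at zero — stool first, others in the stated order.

stool();
translate([0, 0, 436]) spool();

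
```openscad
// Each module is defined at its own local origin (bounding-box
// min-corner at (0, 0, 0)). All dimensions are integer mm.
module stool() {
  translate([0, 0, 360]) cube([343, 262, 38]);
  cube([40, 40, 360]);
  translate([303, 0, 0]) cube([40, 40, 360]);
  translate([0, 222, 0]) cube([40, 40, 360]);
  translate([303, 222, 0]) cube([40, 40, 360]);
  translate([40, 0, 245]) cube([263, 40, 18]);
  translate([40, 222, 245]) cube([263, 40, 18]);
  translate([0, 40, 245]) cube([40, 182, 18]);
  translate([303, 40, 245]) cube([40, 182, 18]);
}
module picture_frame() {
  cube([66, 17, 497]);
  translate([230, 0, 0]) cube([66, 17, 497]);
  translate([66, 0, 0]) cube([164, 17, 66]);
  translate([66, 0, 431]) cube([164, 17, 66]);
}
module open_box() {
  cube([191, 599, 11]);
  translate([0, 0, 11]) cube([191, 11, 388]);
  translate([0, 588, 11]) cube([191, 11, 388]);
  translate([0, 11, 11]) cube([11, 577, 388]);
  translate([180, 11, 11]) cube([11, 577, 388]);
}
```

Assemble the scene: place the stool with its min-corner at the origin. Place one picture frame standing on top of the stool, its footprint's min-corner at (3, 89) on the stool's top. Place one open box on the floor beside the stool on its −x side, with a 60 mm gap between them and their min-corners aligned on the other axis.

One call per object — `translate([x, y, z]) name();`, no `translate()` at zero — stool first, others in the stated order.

stool();
translate([3, 89, 398]) picture_frame();
translate([-251, 0, 0]) open_box();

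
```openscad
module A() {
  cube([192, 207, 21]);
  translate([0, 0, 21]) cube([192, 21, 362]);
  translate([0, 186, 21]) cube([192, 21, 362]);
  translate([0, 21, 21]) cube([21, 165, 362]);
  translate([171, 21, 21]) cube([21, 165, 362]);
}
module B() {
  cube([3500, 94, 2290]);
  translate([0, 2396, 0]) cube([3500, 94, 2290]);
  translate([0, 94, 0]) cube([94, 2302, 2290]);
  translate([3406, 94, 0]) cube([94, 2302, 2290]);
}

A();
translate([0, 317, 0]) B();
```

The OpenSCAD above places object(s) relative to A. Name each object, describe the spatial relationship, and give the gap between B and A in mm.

A is an open box. B is a house frame. The house frame is on the floor beside the open box on its +y side. The gap between the house frame and the open box is 110 mm.

The house frame's nearest face is 110 mm from the open box's +y face.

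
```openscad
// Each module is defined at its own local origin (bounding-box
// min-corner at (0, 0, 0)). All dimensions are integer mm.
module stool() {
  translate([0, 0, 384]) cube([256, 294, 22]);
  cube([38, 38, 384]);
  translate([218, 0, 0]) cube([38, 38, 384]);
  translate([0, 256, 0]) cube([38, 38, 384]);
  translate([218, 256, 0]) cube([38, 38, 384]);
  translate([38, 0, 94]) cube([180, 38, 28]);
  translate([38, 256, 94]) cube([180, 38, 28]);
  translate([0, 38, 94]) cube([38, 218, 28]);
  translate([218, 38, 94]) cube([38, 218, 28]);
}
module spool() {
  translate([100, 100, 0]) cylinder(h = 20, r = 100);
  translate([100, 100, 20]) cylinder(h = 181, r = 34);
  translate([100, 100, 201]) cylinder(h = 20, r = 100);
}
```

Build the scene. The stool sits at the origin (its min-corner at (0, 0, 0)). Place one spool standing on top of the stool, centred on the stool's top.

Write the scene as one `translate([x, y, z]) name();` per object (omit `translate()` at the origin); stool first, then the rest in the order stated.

stool();
translate([28, 47, 406]) spool();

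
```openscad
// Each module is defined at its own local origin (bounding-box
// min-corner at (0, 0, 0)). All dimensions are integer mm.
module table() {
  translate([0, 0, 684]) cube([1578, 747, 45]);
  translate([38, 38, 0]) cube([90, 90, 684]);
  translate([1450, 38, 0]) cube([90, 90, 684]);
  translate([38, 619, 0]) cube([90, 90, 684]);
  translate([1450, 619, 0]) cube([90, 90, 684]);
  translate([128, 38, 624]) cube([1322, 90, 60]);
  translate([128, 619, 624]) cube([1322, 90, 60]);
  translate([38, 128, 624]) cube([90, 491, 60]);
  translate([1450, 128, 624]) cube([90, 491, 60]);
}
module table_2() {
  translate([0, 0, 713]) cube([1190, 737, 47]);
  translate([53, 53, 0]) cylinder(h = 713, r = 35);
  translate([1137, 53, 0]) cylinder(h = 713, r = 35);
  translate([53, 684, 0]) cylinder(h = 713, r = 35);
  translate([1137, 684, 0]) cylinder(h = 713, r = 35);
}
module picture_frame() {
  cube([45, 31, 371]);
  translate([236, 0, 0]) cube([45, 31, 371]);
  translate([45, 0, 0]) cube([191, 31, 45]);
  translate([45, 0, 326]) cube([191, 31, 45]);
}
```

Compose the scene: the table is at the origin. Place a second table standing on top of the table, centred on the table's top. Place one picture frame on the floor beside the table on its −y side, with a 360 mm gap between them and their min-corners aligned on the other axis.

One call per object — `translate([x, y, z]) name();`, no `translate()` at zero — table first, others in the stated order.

table();
translate([194, 5, 729]) table_2();
translate([0, -391, 0]) picture_frame();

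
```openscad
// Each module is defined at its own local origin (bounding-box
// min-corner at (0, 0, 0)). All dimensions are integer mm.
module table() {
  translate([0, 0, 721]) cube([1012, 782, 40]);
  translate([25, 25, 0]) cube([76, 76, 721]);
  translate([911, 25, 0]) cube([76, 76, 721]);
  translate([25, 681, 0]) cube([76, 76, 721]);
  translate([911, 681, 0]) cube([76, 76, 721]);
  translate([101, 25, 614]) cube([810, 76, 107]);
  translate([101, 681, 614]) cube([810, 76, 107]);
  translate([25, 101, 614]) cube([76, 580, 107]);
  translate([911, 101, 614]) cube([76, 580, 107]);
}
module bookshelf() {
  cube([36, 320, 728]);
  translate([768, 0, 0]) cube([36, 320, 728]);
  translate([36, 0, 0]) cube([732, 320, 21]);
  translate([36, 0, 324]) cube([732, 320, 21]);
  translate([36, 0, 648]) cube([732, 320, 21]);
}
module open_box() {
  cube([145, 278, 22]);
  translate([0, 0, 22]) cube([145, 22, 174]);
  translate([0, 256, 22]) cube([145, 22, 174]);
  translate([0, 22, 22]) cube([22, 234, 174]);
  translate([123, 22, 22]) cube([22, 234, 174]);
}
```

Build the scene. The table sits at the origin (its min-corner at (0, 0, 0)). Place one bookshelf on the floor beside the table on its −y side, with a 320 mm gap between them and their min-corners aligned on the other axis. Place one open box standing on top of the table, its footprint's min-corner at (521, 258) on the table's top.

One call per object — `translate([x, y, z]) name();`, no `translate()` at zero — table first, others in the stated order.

table();
translate([0, -640, 0]) bookshelf();
translate([521, 258, 761]) open_box();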